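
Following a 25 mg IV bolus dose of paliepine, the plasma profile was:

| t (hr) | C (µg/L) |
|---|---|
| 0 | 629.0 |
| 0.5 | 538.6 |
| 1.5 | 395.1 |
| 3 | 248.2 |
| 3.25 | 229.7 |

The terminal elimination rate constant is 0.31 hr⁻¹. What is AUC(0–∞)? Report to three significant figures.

AUC = 2040 µg/L·hr

Trapezoidal AUC_0→3.25:
  [0→0.5]: (629.0+538.6)/2 × 0.5 = 291.9
  [0.5→1.5]: (538.6+395.1)/2 × 1 = 466.85
  [1.5→3]: (395.1+248.2)/2 × 1.5 = 482.475
  [3→3.25]: (248.2+229.7)/2 × 0.25 = 59.7375
  Sum = 1300.9625 µg/L·hr
Extrapolated tail: C_last / k_e = 229.7 / 0.31 = 740.968
AUC_0→∞ = 1300.9625 + 740.968 = 2041.9305 µg/L·hr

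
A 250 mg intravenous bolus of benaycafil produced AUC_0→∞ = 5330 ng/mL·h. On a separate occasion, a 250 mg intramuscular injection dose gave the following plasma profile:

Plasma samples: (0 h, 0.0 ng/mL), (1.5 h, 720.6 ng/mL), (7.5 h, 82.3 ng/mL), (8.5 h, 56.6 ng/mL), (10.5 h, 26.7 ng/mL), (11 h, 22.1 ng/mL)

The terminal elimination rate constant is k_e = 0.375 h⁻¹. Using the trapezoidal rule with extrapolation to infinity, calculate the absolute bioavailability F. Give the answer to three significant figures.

Trapezoidal AUC_0→11 (intramuscular injection):
  [0→1.5]: (0.0+720.6)/2 × 1.5 = 540.45
  [1.5→7.5]: (720.6+82.3)/2 × 6 = 2408.7
  [7.5→8.5]: (82.3+56.6)/2 × 1 = 69.45
  [8.5→10.5]: (56.6+26.7)/2 × 2 = 83.3
  [10.5→11]: (26.7+22.1)/2 × 0.5 = 12.2
  Sum = 3114.1 ng/mL·h
Tail: C_last/k_e = 22.1/0.375 = 58.933
AUC_0→∞ (intramuscular injection) = 3114.1 + 58.933 = 3173.033 ng/mL·h
F = (AUC_ev/D_ev)/(AUC_iv/D_iv) = (3173.033/250)/(5330/250) = 12.692132/21.32 = 0.5953

F = 0.595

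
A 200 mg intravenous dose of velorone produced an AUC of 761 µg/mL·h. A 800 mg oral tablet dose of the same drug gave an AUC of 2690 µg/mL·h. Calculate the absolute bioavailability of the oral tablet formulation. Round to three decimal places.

F = 0.884

F = (AUC_ev / D_ev) / (AUC_iv / D_iv)
  = (2690/800) / (761/200)
  = 3.3625 / 3.805 = 0.8837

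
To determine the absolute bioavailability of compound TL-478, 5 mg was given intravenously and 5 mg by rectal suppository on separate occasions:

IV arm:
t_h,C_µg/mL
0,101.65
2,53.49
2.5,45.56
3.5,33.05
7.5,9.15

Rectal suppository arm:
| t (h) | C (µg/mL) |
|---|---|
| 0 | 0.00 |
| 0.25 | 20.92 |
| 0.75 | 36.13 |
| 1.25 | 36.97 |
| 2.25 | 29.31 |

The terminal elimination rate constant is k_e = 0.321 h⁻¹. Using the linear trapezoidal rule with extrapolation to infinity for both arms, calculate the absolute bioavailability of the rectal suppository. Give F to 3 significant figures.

Trapezoidal AUC_0→7.5 (IV):
  [0→2]: (101.65+53.49)/2 × 2 = 155.14
  [2→2.5]: (53.49+45.56)/2 × 0.5 = 24.7625
  [2.5→3.5]: (45.56+33.05)/2 × 1 = 39.305
  [3.5→7.5]: (33.05+9.15)/2 × 4 = 84.4
  Sum = 303.6075 µg/mL·h
IV tail: 9.15/0.321 = 28.505; AUC_iv,0→∞ = 303.6075 + 28.505 = 332.1125 µg/mL·h
Trapezoidal AUC_0→2.25 (rectal suppository):
  [0→0.25]: (0.00+20.92)/2 × 0.25 = 2.615
  [0.25→0.75]: (20.92+36.13)/2 × 0.5 = 14.2625
  [0.75→1.25]: (36.13+36.97)/2 × 0.5 = 18.275
  [1.25→2.25]: (36.97+29.31)/2 × 1 = 33.14
  Sum = 68.2925 µg/mL·h
rectal suppository tail: 29.31/0.321 = 91.308; AUC_ev,0→∞ = 68.2925 + 91.308 = 159.6005 µg/mL·h
F = (AUC_ev/D_ev)/(AUC_iv/D_iv) = (159.6005/5)/(332.1125/5) = 31.9201/66.4225 = 0.4806

F = 0.481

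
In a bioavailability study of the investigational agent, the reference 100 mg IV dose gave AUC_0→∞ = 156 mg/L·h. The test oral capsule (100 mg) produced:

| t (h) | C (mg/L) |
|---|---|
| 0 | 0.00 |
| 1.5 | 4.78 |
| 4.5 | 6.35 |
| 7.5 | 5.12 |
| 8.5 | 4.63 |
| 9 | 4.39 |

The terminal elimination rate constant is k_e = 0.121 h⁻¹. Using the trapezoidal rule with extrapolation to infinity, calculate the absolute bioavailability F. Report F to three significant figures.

Trapezoidal AUC_0→9 (oral capsule):
  [0→1.5]: (0.00+4.78)/2 × 1.5 = 3.585
  [1.5→4.5]: (4.78+6.35)/2 × 3 = 16.695
  [4.5→7.5]: (6.35+5.12)/2 × 3 = 17.205
  [7.5→8.5]: (5.12+4.63)/2 × 1 = 4.875
  [8.5→9]: (4.63+4.39)/2 × 0.5 = 2.255
  Sum = 44.615 mg/L·h
Tail: C_last/k_e = 4.39/0.121 = 36.281
AUC_0→∞ (oral capsule) = 44.615 + 36.281 = 80.896 mg/L·h
F = (AUC_ev/D_ev)/(AUC_iv/D_iv) = (80.896/100)/(156/100) = 0.80896/1.56 = 0.5186

F = 0.519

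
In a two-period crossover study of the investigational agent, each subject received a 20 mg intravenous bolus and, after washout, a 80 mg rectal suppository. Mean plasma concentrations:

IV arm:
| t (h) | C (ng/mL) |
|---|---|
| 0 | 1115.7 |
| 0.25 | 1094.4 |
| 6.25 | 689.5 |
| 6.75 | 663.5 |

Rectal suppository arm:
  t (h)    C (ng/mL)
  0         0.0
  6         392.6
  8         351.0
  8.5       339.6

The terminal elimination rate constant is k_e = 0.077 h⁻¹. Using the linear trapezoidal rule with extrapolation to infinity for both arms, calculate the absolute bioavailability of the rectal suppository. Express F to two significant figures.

Trapezoidal AUC_0→6.75 (IV):
  [0→0.25]: (1115.7+1094.4)/2 × 0.25 = 276.2625
  [0.25→6.25]: (1094.4+689.5)/2 × 6 = 5351.7
  [6.25→6.75]: (689.5+663.5)/2 × 0.5 = 338.25
  Sum = 5966.2125 ng/mL·h
IV tail: 663.5/0.077 = 8616.883; AUC_iv,0→∞ = 5966.2125 + 8616.883 = 14583.0955 ng/mL·h
Trapezoidal AUC_0→8.5 (rectal suppository):
  [0→6]: (0.0+392.6)/2 × 6 = 1177.8
  [6→8]: (392.6+351.0)/2 × 2 = 743.6
  [8→8.5]: (351.0+339.6)/2 × 0.5 = 172.65
  Sum = 2094.05 ng/mL·h
rectal suppository tail: 339.6/0.077 = 4410.390; AUC_ev,0→∞ = 2094.05 + 4410.390 = 6504.44 ng/mL·h
F = (AUC_ev/D_ev)/(AUC_iv/D_iv) = (6504.44/80)/(14583.0955/20) = 81.3055/729.155 = 0.1115

F = 0.11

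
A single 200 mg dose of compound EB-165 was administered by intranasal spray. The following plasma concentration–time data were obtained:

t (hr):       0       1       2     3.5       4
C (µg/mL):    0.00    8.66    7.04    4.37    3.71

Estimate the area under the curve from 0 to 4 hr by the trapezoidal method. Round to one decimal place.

AUC = 22.8 µg/mL·hr

Trapezoidal AUC_0→4:
  [0→1]: (0.00+8.66)/2 × 1 = 4.33
  [1→2]: (8.66+7.04)/2 × 1 = 7.85
  [2→3.5]: (7.04+4.37)/2 × 1.5 = 8.5575
  [3.5→4]: (4.37+3.71)/2 × 0.5 = 2.02
  Sum = 22.7575 µg/mL·hr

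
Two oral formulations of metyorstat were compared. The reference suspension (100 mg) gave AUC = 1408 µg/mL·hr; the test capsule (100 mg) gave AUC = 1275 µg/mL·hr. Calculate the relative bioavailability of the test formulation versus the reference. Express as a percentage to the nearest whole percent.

F_rel = 91%

F_rel = (AUC_test/D_test) / (AUC_ref/D_ref)
      = (1275/100) / (1408/100)
      = 12.75 / 14.08 = 0.9055 = 90.55%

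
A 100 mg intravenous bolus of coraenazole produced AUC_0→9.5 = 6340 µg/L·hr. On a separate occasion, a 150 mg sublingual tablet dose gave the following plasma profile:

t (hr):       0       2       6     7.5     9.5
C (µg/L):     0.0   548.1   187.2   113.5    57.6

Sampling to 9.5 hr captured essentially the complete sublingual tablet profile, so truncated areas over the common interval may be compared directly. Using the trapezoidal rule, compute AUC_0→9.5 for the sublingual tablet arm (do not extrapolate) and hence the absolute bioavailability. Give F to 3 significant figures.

Trapezoidal AUC_0→9.5 (sublingual tablet):
  [0→2]: (0.0+548.1)/2 × 2 = 548.1
  [2→6]: (548.1+187.2)/2 × 4 = 1470.6
  [6→7.5]: (187.2+113.5)/2 × 1.5 = 225.525
  [7.5→9.5]: (113.5+57.6)/2 × 2 = 171.1
  Sum = 2415.325 µg/L·hr
F = (AUC_ev/D_ev)/(AUC_iv/D_iv) = (2415.325/150)/(6340/100) = 16.1022/63.4 = 0.2540

F = 0.254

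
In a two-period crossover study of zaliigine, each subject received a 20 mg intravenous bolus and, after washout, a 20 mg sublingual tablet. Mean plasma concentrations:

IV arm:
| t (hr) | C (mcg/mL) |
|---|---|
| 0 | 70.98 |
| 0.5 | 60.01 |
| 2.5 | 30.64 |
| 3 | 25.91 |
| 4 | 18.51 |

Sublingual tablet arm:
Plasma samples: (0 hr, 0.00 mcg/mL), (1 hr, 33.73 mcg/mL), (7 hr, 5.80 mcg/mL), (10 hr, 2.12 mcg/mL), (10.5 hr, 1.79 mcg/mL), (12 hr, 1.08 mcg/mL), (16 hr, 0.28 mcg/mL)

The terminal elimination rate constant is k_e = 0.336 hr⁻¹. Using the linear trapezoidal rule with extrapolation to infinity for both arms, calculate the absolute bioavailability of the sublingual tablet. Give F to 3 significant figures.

F = 0.717

Trapezoidal AUC_0→4 (IV):
  [0→0.5]: (70.98+60.01)/2 × 0.5 = 32.7475
  [0.5→2.5]: (60.01+30.64)/2 × 2 = 90.65
  [2.5→3]: (30.64+25.91)/2 × 0.5 = 14.1375
  [3→4]: (25.91+18.51)/2 × 1 = 22.21
  Sum = 159.745 mcg/mL·hr
IV tail: 18.51/0.336 = 55.089; AUC_iv,0→∞ = 159.745 + 55.089 = 214.834 mcg/mL·hr
Trapezoidal AUC_0→16 (sublingual tablet):
  [0→1]: (0.00+33.73)/2 × 1 = 16.865
  [1→7]: (33.73+5.80)/2 × 6 = 118.59
  [7→10]: (5.80+2.12)/2 × 3 = 11.88
  [10→10.5]: (2.12+1.79)/2 × 0.5 = 0.9775
  [10.5→12]: (1.79+1.08)/2 × 1.5 = 2.1525
  [12→16]: (1.08+0.28)/2 × 4 = 2.72
  Sum = 153.185 mcg/mL·hr
sublingual tablet tail: 0.28/0.336 = 0.833; AUC_ev,0→∞ = 153.185 + 0.833 = 154.018 mcg/mL·hr
F = (AUC_ev/D_ev)/(AUC_iv/D_iv) = (154.018/20)/(214.834/20) = 7.7009/10.7417 = 0.7169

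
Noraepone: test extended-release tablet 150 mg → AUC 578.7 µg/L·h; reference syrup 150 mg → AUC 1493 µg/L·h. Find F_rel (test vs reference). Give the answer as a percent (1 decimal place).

F_rel = 38.8%

F_rel = (AUC_test/D_test) / (AUC_ref/D_ref)
      = (578.7/150) / (1493/150)
      = 3.858 / 9.95333 = 0.3876 = 38.76%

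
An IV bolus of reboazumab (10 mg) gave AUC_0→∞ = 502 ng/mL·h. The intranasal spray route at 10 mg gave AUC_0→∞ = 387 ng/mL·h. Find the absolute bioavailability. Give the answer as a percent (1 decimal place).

F = 77.1%

F = (AUC_ev / D_ev) / (AUC_iv / D_iv)
  = (387/10) / (502/10)
  = 38.7 / 50.2 = 0.7709
  = 77.09%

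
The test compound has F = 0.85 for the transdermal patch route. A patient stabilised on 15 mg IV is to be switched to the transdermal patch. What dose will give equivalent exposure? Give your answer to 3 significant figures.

For equal systemic exposure: F × D_ev = D_iv
D_ev = D_iv / F = 15 / 0.85 = 17.6471 mg

D_transdermal = 17.6 mg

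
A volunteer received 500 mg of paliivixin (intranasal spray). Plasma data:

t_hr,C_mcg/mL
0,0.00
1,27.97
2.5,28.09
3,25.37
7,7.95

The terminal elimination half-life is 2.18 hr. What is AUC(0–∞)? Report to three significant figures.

Trapezoidal AUC_0→7:
  [0→1]: (0.00+27.97)/2 × 1 = 13.985
  [1→2.5]: (27.97+28.09)/2 × 1.5 = 42.045
  [2.5→3]: (28.09+25.37)/2 × 0.5 = 13.365
  [3→7]: (25.37+7.95)/2 × 4 = 66.64
  Sum = 136.035 mcg/mL·hr
k_e = ln2 / t½ = 0.693147 / 2.18 = 0.3180 hr^-1
Extrapolated tail: C_last / k_e = 7.95 / 0.318 = 25.000
AUC_0→∞ = 136.035 + 25.000 = 161.035 mcg/mL·hr

AUC = 161 mcg/mL·hr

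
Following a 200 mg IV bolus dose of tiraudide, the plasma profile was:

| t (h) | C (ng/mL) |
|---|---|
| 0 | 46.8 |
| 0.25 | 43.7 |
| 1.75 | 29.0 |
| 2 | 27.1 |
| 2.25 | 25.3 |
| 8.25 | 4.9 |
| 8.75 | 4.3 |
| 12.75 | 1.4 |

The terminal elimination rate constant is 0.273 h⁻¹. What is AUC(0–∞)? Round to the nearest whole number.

AUC = 189 ng/mL·h

Trapezoidal AUC_0→12.75:
  [0→0.25]: (46.8+43.7)/2 × 0.25 = 11.3125
  [0.25→1.75]: (43.7+29.0)/2 × 1.5 = 54.525
  [1.75→2]: (29.0+27.1)/2 × 0.25 = 7.0125
  [2→2.25]: (27.1+25.3)/2 × 0.25 = 6.55
  [2.25→8.25]: (25.3+4.9)/2 × 6 = 90.6
  [8.25→8.75]: (4.9+4.3)/2 × 0.5 = 2.3
  [8.75→12.75]: (4.3+1.4)/2 × 4 = 11.4
  Sum = 183.7 ng/mL·h
Extrapolated tail: C_last / k_e = 1.4 / 0.273 = 5.128
AUC_0→∞ = 183.7 + 5.128 = 188.828 ng/mL·h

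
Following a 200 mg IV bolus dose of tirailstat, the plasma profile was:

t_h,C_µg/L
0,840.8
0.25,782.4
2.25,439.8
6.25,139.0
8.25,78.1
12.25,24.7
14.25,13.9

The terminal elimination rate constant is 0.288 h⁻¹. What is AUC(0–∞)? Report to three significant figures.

AUC = 3090 µg/L·h

Trapezoidal AUC_0→14.25:
  [0→0.25]: (840.8+782.4)/2 × 0.25 = 202.9
  [0.25→2.25]: (782.4+439.8)/2 × 2 = 1222.2
  [2.25→6.25]: (439.8+139.0)/2 × 4 = 1157.6
  [6.25→8.25]: (139.0+78.1)/2 × 2 = 217.1
  [8.25→12.25]: (78.1+24.7)/2 × 4 = 205.6
  [12.25→14.25]: (24.7+13.9)/2 × 2 = 38.6
  Sum = 3044.0 µg/L·h
Extrapolated tail: C_last / k_e = 13.9 / 0.288 = 48.264
AUC_0→∞ = 3044.0 + 48.264 = 3092.264 µg/L·h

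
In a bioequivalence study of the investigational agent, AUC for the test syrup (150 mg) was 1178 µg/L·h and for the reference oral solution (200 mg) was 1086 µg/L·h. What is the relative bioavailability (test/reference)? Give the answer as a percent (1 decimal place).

F_rel = 144.6%

F_rel = (AUC_test/D_test) / (AUC_ref/D_ref)
      = (1178/150) / (1086/200)
      = 7.85333 / 5.43 = 1.4463 = 144.63%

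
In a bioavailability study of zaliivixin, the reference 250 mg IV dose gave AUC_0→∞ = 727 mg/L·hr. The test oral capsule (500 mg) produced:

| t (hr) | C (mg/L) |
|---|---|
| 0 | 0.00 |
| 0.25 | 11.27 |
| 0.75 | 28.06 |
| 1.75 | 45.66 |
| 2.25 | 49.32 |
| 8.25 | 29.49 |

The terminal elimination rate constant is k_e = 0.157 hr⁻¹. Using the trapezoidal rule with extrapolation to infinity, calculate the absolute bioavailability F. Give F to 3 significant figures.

F = 0.341

Trapezoidal AUC_0→8.25 (oral capsule):
  [0→0.25]: (0.00+11.27)/2 × 0.25 = 1.40875
  [0.25→0.75]: (11.27+28.06)/2 × 0.5 = 9.8325
  [0.75→1.75]: (28.06+45.66)/2 × 1 = 36.86
  [1.75→2.25]: (45.66+49.32)/2 × 0.5 = 23.745
  [2.25→8.25]: (49.32+29.49)/2 × 6 = 236.43
  Sum = 308.27625 mg/L·hr
Tail: C_last/k_e = 29.49/0.157 = 187.834
AUC_0→∞ (oral capsule) = 308.27625 + 187.834 = 496.11025 mg/L·hr
F = (AUC_ev/D_ev)/(AUC_iv/D_iv) = (496.11025/500)/(727/250) = 0.9922205/2.908 = 0.3412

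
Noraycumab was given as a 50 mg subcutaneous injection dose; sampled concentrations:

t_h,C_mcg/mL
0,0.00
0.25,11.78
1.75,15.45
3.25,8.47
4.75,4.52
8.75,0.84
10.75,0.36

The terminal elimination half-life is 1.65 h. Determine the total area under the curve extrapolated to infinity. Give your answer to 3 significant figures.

Trapezoidal AUC_0→10.75:
  [0→0.25]: (0.00+11.78)/2 × 0.25 = 1.4725
  [0.25→1.75]: (11.78+15.45)/2 × 1.5 = 20.4225
  [1.75→3.25]: (15.45+8.47)/2 × 1.5 = 17.94
  [3.25→4.75]: (8.47+4.52)/2 × 1.5 = 9.7425
  [4.75→8.75]: (4.52+0.84)/2 × 4 = 10.72
  [8.75→10.75]: (0.84+0.36)/2 × 2 = 1.2
  Sum = 61.4975 mcg/mL·h
k_e = ln2 / t½ = 0.693147 / 1.65 = 0.4201 h^-1
Extrapolated tail: C_last / k_e = 0.36 / 0.4201 = 0.857
AUC_0→∞ = 61.4975 + 0.857 = 62.3545 mcg/mL·h

AUC = 62.4 mcg/mL·h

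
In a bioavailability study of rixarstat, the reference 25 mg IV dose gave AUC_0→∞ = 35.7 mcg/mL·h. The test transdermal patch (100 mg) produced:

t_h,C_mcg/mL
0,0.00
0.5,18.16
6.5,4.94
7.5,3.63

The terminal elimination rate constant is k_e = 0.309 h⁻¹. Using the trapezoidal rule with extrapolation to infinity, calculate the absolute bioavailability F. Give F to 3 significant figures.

F = 0.629

Trapezoidal AUC_0→7.5 (transdermal patch):
  [0→0.5]: (0.00+18.16)/2 × 0.5 = 4.54
  [0.5→6.5]: (18.16+4.94)/2 × 6 = 69.3
  [6.5→7.5]: (4.94+3.63)/2 × 1 = 4.285
  Sum = 78.125 mcg/mL·h
Tail: C_last/k_e = 3.63/0.309 = 11.748
AUC_0→∞ (transdermal patch) = 78.125 + 11.748 = 89.873 mcg/mL·h
F = (AUC_ev/D_ev)/(AUC_iv/D_iv) = (89.873/100)/(35.7/25) = 0.89873/1.428 = 0.6294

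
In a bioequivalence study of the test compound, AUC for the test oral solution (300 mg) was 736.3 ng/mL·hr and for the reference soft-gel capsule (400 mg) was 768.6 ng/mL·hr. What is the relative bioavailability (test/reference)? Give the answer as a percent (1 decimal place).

F_rel = 127.7%

F_rel = (AUC_test/D_test) / (AUC_ref/D_ref)
      = (736.3/300) / (768.6/400)
      = 2.45433 / 1.9215 = 1.2773 = 127.73%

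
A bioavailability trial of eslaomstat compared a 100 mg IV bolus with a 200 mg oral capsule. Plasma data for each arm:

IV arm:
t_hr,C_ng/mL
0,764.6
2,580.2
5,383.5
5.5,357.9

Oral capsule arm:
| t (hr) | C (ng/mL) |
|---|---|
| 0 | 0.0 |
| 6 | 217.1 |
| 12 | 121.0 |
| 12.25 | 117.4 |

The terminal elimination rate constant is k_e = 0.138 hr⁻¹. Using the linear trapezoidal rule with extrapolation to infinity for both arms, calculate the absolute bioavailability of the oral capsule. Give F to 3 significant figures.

Trapezoidal AUC_0→5.5 (IV):
  [0→2]: (764.6+580.2)/2 × 2 = 1344.8
  [2→5]: (580.2+383.5)/2 × 3 = 1445.55
  [5→5.5]: (383.5+357.9)/2 × 0.5 = 185.35
  Sum = 2975.7 ng/mL·hr
IV tail: 357.9/0.138 = 2593.478; AUC_iv,0→∞ = 2975.7 + 2593.478 = 5569.178 ng/mL·hr
Trapezoidal AUC_0→12.25 (oral capsule):
  [0→6]: (0.0+217.1)/2 × 6 = 651.3
  [6→12]: (217.1+121.0)/2 × 6 = 1014.3
  [12→12.25]: (121.0+117.4)/2 × 0.25 = 29.8
  Sum = 1695.4 ng/mL·hr
oral capsule tail: 117.4/0.138 = 850.725; AUC_ev,0→∞ = 1695.4 + 850.725 = 2546.125 ng/mL·hr
F = (AUC_ev/D_ev)/(AUC_iv/D_iv) = (2546.125/200)/(5569.178/100) = 12.730625/55.69178 = 0.2286

F = 0.229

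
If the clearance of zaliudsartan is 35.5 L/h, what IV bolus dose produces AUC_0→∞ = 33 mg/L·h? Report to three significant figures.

Dose = 1170 mg

Dose_iv = CL × AUC_0→∞
     = 35.5 × 33 = 1171.5 mg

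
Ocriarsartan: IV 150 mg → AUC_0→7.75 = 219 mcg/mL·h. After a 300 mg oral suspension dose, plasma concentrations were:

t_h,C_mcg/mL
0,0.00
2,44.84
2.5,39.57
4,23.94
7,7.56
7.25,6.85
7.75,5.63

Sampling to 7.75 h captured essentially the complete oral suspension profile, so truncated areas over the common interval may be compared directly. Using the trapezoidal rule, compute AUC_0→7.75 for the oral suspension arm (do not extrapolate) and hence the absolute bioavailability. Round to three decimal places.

Trapezoidal AUC_0→7.75 (oral suspension):
  [0→2]: (0.00+44.84)/2 × 2 = 44.84
  [2→2.5]: (44.84+39.57)/2 × 0.5 = 21.1025
  [2.5→4]: (39.57+23.94)/2 × 1.5 = 47.6325
  [4→7]: (23.94+7.56)/2 × 3 = 47.25
  [7→7.25]: (7.56+6.85)/2 × 0.25 = 1.80125
  [7.25→7.75]: (6.85+5.63)/2 × 0.5 = 3.12
  Sum = 165.74625 mcg/mL·h
F = (AUC_ev/D_ev)/(AUC_iv/D_iv) = (165.74625/300)/(219/150) = 0.5524875/1.46 = 0.3784

F = 0.378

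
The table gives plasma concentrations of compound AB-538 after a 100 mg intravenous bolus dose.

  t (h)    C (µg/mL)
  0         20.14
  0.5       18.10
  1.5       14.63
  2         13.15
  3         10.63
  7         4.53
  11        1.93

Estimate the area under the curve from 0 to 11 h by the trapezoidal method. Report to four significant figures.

Trapezoidal AUC_0→11:
  [0→0.5]: (20.14+18.10)/2 × 0.5 = 9.56
  [0.5→1.5]: (18.10+14.63)/2 × 1 = 16.365
  [1.5→2]: (14.63+13.15)/2 × 0.5 = 6.945
  [2→3]: (13.15+10.63)/2 × 1 = 11.89
  [3→7]: (10.63+4.53)/2 × 4 = 30.32
  [7→11]: (4.53+1.93)/2 × 4 = 12.92
  Sum = 88.0 µg/mL·h

AUC = 88.00 µg/mL·h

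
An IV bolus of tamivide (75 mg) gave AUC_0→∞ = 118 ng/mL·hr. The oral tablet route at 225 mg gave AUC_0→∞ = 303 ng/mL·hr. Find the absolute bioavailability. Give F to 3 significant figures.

F = 0.856

F = (AUC_ev / D_ev) / (AUC_iv / D_iv)
  = (303/225) / (118/75)
  = 1.34667 / 1.57333 = 0.8559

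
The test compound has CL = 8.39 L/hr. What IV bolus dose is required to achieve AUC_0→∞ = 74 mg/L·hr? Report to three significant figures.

Dose = 621 mg

Dose_iv = CL × AUC_0→∞
     = 8.39 × 74 = 620.86 mg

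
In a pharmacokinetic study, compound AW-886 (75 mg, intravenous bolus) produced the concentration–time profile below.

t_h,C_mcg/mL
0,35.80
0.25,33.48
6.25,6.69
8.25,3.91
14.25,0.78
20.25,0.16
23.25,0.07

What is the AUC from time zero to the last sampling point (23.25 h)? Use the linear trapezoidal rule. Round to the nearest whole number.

Trapezoidal AUC_0→23.25:
  [0→0.25]: (35.80+33.48)/2 × 0.25 = 8.66
  [0.25→6.25]: (33.48+6.69)/2 × 6 = 120.51
  [6.25→8.25]: (6.69+3.91)/2 × 2 = 10.6
  [8.25→14.25]: (3.91+0.78)/2 × 6 = 14.07
  [14.25→20.25]: (0.78+0.16)/2 × 6 = 2.82
  [20.25→23.25]: (0.16+0.07)/2 × 3 = 0.345
  Sum = 157.005 mcg/mL·h

AUC = 157 mcg/mL·h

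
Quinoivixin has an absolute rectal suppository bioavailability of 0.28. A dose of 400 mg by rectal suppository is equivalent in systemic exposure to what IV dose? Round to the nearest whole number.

D_iv = 112 mg

Systemic exposure from an extravascular dose = F × D_ev, so the equivalent IV dose is F × D_ev.
D_iv = F × D_ev = 0.28 × 400 = 112 mg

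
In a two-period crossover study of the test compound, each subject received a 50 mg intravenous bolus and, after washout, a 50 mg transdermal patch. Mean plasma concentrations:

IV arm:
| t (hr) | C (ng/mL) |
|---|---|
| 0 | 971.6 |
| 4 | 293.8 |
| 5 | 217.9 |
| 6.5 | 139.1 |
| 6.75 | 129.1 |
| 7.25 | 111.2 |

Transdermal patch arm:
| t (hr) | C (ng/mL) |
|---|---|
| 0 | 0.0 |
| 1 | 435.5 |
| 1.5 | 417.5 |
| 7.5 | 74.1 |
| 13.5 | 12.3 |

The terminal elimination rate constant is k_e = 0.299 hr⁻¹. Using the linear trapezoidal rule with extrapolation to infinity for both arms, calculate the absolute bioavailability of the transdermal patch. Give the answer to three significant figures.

F = 0.627

Trapezoidal AUC_0→7.25 (IV):
  [0→4]: (971.6+293.8)/2 × 4 = 2530.8
  [4→5]: (293.8+217.9)/2 × 1 = 255.85
  [5→6.5]: (217.9+139.1)/2 × 1.5 = 267.75
  [6.5→6.75]: (139.1+129.1)/2 × 0.25 = 33.525
  [6.75→7.25]: (129.1+111.2)/2 × 0.5 = 60.075
  Sum = 3148.0 ng/mL·hr
IV tail: 111.2/0.299 = 371.906; AUC_iv,0→∞ = 3148.0 + 371.906 = 3519.906 ng/mL·hr
Trapezoidal AUC_0→13.5 (transdermal patch):
  [0→1]: (0.0+435.5)/2 × 1 = 217.75
  [1→1.5]: (435.5+417.5)/2 × 0.5 = 213.25
  [1.5→7.5]: (417.5+74.1)/2 × 6 = 1474.8
  [7.5→13.5]: (74.1+12.3)/2 × 6 = 259.2
  Sum = 2165.0 ng/mL·hr
transdermal patch tail: 12.3/0.299 = 41.137; AUC_ev,0→∞ = 2165.0 + 41.137 = 2206.137 ng/mL·hr
F = (AUC_ev/D_ev)/(AUC_iv/D_iv) = (2206.137/50)/(3519.906/50) = 44.12274/70.39812 = 0.6268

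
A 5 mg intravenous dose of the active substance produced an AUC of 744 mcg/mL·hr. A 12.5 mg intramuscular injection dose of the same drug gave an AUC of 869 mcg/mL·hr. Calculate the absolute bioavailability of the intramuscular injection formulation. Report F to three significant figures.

F = (AUC_ev / D_ev) / (AUC_iv / D_iv)
  = (869/12.5) / (744/5)
  = 69.52 / 148.8 = 0.4672

F = 0.467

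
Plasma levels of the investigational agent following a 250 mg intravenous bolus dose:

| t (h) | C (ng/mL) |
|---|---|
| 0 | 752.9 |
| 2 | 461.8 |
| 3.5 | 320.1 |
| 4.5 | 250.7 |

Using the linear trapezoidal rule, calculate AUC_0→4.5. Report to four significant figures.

AUC = 2087 ng/mL·h

Trapezoidal AUC_0→4.5:
  [0→2]: (752.9+461.8)/2 × 2 = 1214.7
  [2→3.5]: (461.8+320.1)/2 × 1.5 = 586.425
  [3.5→4.5]: (320.1+250.7)/2 × 1 = 285.4
  Sum = 2086.525 ng/mL·h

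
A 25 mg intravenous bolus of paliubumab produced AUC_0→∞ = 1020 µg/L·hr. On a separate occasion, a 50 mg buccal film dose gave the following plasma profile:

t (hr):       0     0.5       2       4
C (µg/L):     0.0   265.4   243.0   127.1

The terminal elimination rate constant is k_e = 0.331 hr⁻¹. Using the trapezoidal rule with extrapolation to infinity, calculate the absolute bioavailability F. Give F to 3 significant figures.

F = 0.589

Trapezoidal AUC_0→4 (buccal film):
  [0→0.5]: (0.0+265.4)/2 × 0.5 = 66.35
  [0.5→2]: (265.4+243.0)/2 × 1.5 = 381.3
  [2→4]: (243.0+127.1)/2 × 2 = 370.1
  Sum = 817.75 µg/L·hr
Tail: C_last/k_e = 127.1/0.331 = 383.988
AUC_0→∞ (buccal film) = 817.75 + 383.988 = 1201.738 µg/L·hr
F = (AUC_ev/D_ev)/(AUC_iv/D_iv) = (1201.738/50)/(1020/25) = 24.03476/40.8 = 0.5891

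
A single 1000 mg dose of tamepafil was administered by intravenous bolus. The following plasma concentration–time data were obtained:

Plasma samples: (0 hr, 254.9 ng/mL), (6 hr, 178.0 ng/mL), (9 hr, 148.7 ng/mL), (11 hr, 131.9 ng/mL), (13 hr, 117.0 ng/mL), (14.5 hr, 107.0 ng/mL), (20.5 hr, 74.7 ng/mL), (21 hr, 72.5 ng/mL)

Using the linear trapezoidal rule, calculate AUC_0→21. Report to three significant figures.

Trapezoidal AUC_0→21:
  [0→6]: (254.9+178.0)/2 × 6 = 1298.7
  [6→9]: (178.0+148.7)/2 × 3 = 490.05
  [9→11]: (148.7+131.9)/2 × 2 = 280.6
  [11→13]: (131.9+117.0)/2 × 2 = 248.9
  [13→14.5]: (117.0+107.0)/2 × 1.5 = 168.0
  [14.5→20.5]: (107.0+74.7)/2 × 6 = 545.1
  [20.5→21]: (74.7+72.5)/2 × 0.5 = 36.8
  Sum = 3068.15 ng/mL·hr

AUC = 3070 ng/mL·hr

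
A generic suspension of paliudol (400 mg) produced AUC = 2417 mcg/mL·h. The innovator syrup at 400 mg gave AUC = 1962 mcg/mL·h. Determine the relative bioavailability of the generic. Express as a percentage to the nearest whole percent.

F_rel = (AUC_test/D_test) / (AUC_ref/D_ref)
      = (2417/400) / (1962/400)
      = 6.0425 / 4.905 = 1.2319 = 123.19%

F_rel = 123%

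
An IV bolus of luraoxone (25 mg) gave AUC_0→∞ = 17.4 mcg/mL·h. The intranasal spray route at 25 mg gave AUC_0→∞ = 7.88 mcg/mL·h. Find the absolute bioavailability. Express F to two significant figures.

F = 0.45

F = (AUC_ev / D_ev) / (AUC_iv / D_iv)
  = (7.88/25) / (17.4/25)
  = 0.3152 / 0.696 = 0.4529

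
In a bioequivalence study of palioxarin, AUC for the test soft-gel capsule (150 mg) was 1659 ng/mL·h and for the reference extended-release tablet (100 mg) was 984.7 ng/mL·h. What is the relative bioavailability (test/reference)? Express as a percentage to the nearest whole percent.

F_rel = 112%

F_rel = (AUC_test/D_test) / (AUC_ref/D_ref)
      = (1659/150) / (984.7/100)
      = 11.06 / 9.847 = 1.1232 = 112.32%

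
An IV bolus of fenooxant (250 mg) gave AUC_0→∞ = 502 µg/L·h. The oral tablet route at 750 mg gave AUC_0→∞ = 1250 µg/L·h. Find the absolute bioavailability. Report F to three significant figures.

F = 0.830

F = (AUC_ev / D_ev) / (AUC_iv / D_iv)
  = (1250/750) / (502/250)
  = 1.66667 / 2.008 = 0.8300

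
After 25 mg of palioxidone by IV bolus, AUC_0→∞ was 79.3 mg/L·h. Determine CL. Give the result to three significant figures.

CL = 0.315 L/h

CL = Dose_iv / AUC_0→∞
   = 25 / 79.3 = 0.315259 L/h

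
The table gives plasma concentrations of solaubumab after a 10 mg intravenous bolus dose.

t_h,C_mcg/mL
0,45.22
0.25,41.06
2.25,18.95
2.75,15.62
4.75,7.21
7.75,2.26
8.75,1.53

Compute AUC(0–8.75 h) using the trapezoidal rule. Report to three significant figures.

Trapezoidal AUC_0→8.75:
  [0→0.25]: (45.22+41.06)/2 × 0.25 = 10.785
  [0.25→2.25]: (41.06+18.95)/2 × 2 = 60.01
  [2.25→2.75]: (18.95+15.62)/2 × 0.5 = 8.6425
  [2.75→4.75]: (15.62+7.21)/2 × 2 = 22.83
  [4.75→7.75]: (7.21+2.26)/2 × 3 = 14.205
  [7.75→8.75]: (2.26+1.53)/2 × 1 = 1.895
  Sum = 118.3675 mcg/mL·h

AUC = 118 mcg/mL·h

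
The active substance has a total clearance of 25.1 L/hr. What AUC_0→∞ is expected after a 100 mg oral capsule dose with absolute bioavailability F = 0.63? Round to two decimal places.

AUC_0→∞ = F × Dose / CL
        = 0.63 × 100 / 25.1 = 2.50996 mg/L·hr

AUC = 2.51 mg/L·hr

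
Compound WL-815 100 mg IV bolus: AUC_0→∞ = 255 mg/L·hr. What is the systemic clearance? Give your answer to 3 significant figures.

CL = Dose_iv / AUC_0→∞
   = 100 / 255 = 0.392157 L/hr

CL = 0.392 L/hr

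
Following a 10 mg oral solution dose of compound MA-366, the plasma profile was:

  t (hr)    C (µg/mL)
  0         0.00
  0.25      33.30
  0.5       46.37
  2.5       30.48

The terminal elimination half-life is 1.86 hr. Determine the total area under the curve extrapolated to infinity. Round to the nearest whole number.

Trapezoidal AUC_0→2.5:
  [0→0.25]: (0.00+33.30)/2 × 0.25 = 4.1625
  [0.25→0.5]: (33.30+46.37)/2 × 0.25 = 9.95875
  [0.5→2.5]: (46.37+30.48)/2 × 2 = 76.85
  Sum = 90.97125 µg/mL·hr
k_e = ln2 / t½ = 0.693147 / 1.86 = 0.3727 hr^-1
Extrapolated tail: C_last / k_e = 30.48 / 0.3727 = 81.782
AUC_0→∞ = 90.97125 + 81.782 = 172.75325 µg/mL·hr

AUC = 173 µg/mL·hr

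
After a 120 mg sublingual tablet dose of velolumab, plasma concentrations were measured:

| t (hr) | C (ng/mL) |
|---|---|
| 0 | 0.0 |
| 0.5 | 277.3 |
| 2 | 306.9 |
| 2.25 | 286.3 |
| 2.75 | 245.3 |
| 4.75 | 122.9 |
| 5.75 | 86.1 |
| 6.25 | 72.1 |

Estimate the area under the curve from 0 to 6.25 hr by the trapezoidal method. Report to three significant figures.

AUC = 1230 ng/mL·hr

Trapezoidal AUC_0→6.25:
  [0→0.5]: (0.0+277.3)/2 × 0.5 = 69.325
  [0.5→2]: (277.3+306.9)/2 × 1.5 = 438.15
  [2→2.25]: (306.9+286.3)/2 × 0.25 = 74.15
  [2.25→2.75]: (286.3+245.3)/2 × 0.5 = 132.9
  [2.75→4.75]: (245.3+122.9)/2 × 2 = 368.2
  [4.75→5.75]: (122.9+86.1)/2 × 1 = 104.5
  [5.75→6.25]: (86.1+72.1)/2 × 0.5 = 39.55
  Sum = 1226.775 ng/mL·hr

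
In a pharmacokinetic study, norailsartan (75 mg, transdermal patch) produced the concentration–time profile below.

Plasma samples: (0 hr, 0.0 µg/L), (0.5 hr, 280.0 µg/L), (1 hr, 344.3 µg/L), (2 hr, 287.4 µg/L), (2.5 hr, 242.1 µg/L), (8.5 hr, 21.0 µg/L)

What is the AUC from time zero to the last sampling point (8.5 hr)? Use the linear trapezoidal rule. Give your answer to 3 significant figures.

Trapezoidal AUC_0→8.5:
  [0→0.5]: (0.0+280.0)/2 × 0.5 = 70.0
  [0.5→1]: (280.0+344.3)/2 × 0.5 = 156.075
  [1→2]: (344.3+287.4)/2 × 1 = 315.85
  [2→2.5]: (287.4+242.1)/2 × 0.5 = 132.375
  [2.5→8.5]: (242.1+21.0)/2 × 6 = 789.3
  Sum = 1463.6 µg/L·hr

AUC = 1460 µg/L·hr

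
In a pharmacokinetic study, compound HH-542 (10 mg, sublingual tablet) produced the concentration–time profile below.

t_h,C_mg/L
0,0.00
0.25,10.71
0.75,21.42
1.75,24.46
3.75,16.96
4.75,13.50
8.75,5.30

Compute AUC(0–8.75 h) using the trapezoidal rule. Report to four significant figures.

Trapezoidal AUC_0→8.75:
  [0→0.25]: (0.00+10.71)/2 × 0.25 = 1.33875
  [0.25→0.75]: (10.71+21.42)/2 × 0.5 = 8.0325
  [0.75→1.75]: (21.42+24.46)/2 × 1 = 22.94
  [1.75→3.75]: (24.46+16.96)/2 × 2 = 41.42
  [3.75→4.75]: (16.96+13.50)/2 × 1 = 15.23
  [4.75→8.75]: (13.50+5.30)/2 × 4 = 37.6
  Sum = 126.56125 mg/L·h

AUC = 126.6 mg/L·h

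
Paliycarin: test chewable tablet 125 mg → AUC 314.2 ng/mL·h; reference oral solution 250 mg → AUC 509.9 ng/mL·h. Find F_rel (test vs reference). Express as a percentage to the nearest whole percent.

F_rel = 123%

F_rel = (AUC_test/D_test) / (AUC_ref/D_ref)
      = (314.2/125) / (509.9/250)
      = 2.5136 / 2.0396 = 1.2324 = 123.24%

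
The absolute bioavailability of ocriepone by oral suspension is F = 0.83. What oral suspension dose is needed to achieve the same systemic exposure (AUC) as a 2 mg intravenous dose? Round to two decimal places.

D_oral = 2.41 mg

For equal systemic exposure: F × D_ev = D_iv
D_ev = D_iv / F = 2 / 0.83 = 2.40964 mg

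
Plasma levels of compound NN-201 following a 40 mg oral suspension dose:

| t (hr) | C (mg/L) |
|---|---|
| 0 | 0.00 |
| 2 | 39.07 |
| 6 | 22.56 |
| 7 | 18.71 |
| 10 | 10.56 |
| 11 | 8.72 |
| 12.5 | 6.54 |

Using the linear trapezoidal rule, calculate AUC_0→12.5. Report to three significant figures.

Trapezoidal AUC_0→12.5:
  [0→2]: (0.00+39.07)/2 × 2 = 39.07
  [2→6]: (39.07+22.56)/2 × 4 = 123.26
  [6→7]: (22.56+18.71)/2 × 1 = 20.635
  [7→10]: (18.71+10.56)/2 × 3 = 43.905
  [10→11]: (10.56+8.72)/2 × 1 = 9.64
  [11→12.5]: (8.72+6.54)/2 × 1.5 = 11.445
  Sum = 247.955 mg/L·hr

AUC = 248 mg/L·hr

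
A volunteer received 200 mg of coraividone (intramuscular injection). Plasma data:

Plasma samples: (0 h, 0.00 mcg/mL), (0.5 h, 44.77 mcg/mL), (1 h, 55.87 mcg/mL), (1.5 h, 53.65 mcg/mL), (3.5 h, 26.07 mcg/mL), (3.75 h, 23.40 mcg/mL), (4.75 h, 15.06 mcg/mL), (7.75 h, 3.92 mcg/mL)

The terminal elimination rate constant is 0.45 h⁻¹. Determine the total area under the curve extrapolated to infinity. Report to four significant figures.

AUC = 206.0 mcg/mL·h

Trapezoidal AUC_0→7.75:
  [0→0.5]: (0.00+44.77)/2 × 0.5 = 11.1925
  [0.5→1]: (44.77+55.87)/2 × 0.5 = 25.16
  [1→1.5]: (55.87+53.65)/2 × 0.5 = 27.38
  [1.5→3.5]: (53.65+26.07)/2 × 2 = 79.72
  [3.5→3.75]: (26.07+23.40)/2 × 0.25 = 6.18375
  [3.75→4.75]: (23.40+15.06)/2 × 1 = 19.23
  [4.75→7.75]: (15.06+3.92)/2 × 3 = 28.47
  Sum = 197.33625 mcg/mL·h
Extrapolated tail: C_last / k_e = 3.92 / 0.45 = 8.711
AUC_0→∞ = 197.33625 + 8.711 = 206.04725 mcg/mL·h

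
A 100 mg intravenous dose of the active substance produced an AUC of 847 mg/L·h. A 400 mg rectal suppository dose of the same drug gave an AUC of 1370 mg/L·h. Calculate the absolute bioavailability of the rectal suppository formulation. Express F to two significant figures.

F = 0.40

F = (AUC_ev / D_ev) / (AUC_iv / D_iv)
  = (1370/400) / (847/100)
  = 3.425 / 8.47 = 0.4044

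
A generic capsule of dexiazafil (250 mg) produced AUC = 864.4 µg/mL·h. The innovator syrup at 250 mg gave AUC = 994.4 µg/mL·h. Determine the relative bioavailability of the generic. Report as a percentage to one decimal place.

F_rel = 86.9%

F_rel = (AUC_test/D_test) / (AUC_ref/D_ref)
      = (864.4/250) / (994.4/250)
      = 3.4576 / 3.9776 = 0.8693 = 86.93%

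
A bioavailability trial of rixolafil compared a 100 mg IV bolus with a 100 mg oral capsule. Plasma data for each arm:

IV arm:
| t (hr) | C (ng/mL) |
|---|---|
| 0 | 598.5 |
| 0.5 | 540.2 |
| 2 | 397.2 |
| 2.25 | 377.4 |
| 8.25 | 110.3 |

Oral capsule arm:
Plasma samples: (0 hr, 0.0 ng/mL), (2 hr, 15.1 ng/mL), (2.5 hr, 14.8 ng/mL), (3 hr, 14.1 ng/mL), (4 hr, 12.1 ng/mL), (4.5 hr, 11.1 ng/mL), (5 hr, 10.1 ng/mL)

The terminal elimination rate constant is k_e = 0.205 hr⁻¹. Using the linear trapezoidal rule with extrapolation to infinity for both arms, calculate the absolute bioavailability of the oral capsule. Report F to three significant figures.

Trapezoidal AUC_0→8.25 (IV):
  [0→0.5]: (598.5+540.2)/2 × 0.5 = 284.675
  [0.5→2]: (540.2+397.2)/2 × 1.5 = 703.05
  [2→2.25]: (397.2+377.4)/2 × 0.25 = 96.825
  [2.25→8.25]: (377.4+110.3)/2 × 6 = 1463.1
  Sum = 2547.65 ng/mL·hr
IV tail: 110.3/0.205 = 538.049; AUC_iv,0→∞ = 2547.65 + 538.049 = 3085.699 ng/mL·hr
Trapezoidal AUC_0→5 (oral capsule):
  [0→2]: (0.0+15.1)/2 × 2 = 15.1
  [2→2.5]: (15.1+14.8)/2 × 0.5 = 7.475
  [2.5→3]: (14.8+14.1)/2 × 0.5 = 7.225
  [3→4]: (14.1+12.1)/2 × 1 = 13.1
  [4→4.5]: (12.1+11.1)/2 × 0.5 = 5.8
  [4.5→5]: (11.1+10.1)/2 × 0.5 = 5.3
  Sum = 54.0 ng/mL·hr
oral capsule tail: 10.1/0.205 = 49.268; AUC_ev,0→∞ = 54.0 + 49.268 = 103.268 ng/mL·hr
F = (AUC_ev/D_ev)/(AUC_iv/D_iv) = (103.268/100)/(3085.699/100) = 1.03268/30.85699 = 0.0335

F = 0.0335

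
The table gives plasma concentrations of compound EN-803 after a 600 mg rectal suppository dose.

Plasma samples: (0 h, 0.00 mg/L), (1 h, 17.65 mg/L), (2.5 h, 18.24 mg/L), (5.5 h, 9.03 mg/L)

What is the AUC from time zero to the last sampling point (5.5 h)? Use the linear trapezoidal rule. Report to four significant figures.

AUC = 76.65 mg/L·h

Trapezoidal AUC_0→5.5:
  [0→1]: (0.00+17.65)/2 × 1 = 8.825
  [1→2.5]: (17.65+18.24)/2 × 1.5 = 26.9175
  [2.5→5.5]: (18.24+9.03)/2 × 3 = 40.905
  Sum = 76.6475 mg/L·h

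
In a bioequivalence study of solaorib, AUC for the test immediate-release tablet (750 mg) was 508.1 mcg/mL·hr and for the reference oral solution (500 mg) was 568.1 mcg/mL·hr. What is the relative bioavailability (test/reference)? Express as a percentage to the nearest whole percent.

F_rel = 60%

F_rel = (AUC_test/D_test) / (AUC_ref/D_ref)
      = (508.1/750) / (568.1/500)
      = 0.677467 / 1.1362 = 0.5963 = 59.63%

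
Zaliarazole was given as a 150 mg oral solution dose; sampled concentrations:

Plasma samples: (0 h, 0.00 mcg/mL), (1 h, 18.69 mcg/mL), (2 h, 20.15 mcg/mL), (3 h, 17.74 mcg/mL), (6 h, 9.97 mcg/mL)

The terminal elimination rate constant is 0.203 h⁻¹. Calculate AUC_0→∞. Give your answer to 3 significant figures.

Trapezoidal AUC_0→6:
  [0→1]: (0.00+18.69)/2 × 1 = 9.345
  [1→2]: (18.69+20.15)/2 × 1 = 19.42
  [2→3]: (20.15+17.74)/2 × 1 = 18.945
  [3→6]: (17.74+9.97)/2 × 3 = 41.565
  Sum = 89.275 mcg/mL·h
Extrapolated tail: C_last / k_e = 9.97 / 0.203 = 49.113
AUC_0→∞ = 89.275 + 49.113 = 138.388 mcg/mL·h

AUC = 138 mcg/mL·h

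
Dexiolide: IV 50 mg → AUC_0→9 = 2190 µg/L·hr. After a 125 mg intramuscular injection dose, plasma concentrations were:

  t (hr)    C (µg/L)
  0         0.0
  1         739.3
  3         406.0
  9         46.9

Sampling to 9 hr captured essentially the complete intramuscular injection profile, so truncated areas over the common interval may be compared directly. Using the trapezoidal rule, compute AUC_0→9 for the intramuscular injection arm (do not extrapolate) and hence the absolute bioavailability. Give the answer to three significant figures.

F = 0.525

Trapezoidal AUC_0→9 (intramuscular injection):
  [0→1]: (0.0+739.3)/2 × 1 = 369.65
  [1→3]: (739.3+406.0)/2 × 2 = 1145.3
  [3→9]: (406.0+46.9)/2 × 6 = 1358.7
  Sum = 2873.65 µg/L·hr
F = (AUC_ev/D_ev)/(AUC_iv/D_iv) = (2873.65/125)/(2190/50) = 22.9892/43.8 = 0.5249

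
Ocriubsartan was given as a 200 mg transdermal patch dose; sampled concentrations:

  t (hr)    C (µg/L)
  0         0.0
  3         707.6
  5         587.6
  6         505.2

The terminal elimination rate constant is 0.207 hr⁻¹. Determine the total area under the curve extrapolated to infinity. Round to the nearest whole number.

AUC = 5344 µg/L·hr

Trapezoidal AUC_0→6:
  [0→3]: (0.0+707.6)/2 × 3 = 1061.4
  [3→5]: (707.6+587.6)/2 × 2 = 1295.2
  [5→6]: (587.6+505.2)/2 × 1 = 546.4
  Sum = 2903.0 µg/L·hr
Extrapolated tail: C_last / k_e = 505.2 / 0.207 = 2440.580
AUC_0→∞ = 2903.0 + 2440.580 = 5343.58 µg/L·hr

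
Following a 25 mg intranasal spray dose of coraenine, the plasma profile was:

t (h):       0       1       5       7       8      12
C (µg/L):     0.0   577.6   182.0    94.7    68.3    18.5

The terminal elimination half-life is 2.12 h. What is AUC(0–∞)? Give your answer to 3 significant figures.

AUC = 2400 µg/L·h

Trapezoidal AUC_0→12:
  [0→1]: (0.0+577.6)/2 × 1 = 288.8
  [1→5]: (577.6+182.0)/2 × 4 = 1519.2
  [5→7]: (182.0+94.7)/2 × 2 = 276.7
  [7→8]: (94.7+68.3)/2 × 1 = 81.5
  [8→12]: (68.3+18.5)/2 × 4 = 173.6
  Sum = 2339.8 µg/L·h
k_e = ln2 / t½ = 0.693147 / 2.12 = 0.3270 h^-1
Extrapolated tail: C_last / k_e = 18.5 / 0.327 = 56.575
AUC_0→∞ = 2339.8 + 56.575 = 2396.375 µg/L·h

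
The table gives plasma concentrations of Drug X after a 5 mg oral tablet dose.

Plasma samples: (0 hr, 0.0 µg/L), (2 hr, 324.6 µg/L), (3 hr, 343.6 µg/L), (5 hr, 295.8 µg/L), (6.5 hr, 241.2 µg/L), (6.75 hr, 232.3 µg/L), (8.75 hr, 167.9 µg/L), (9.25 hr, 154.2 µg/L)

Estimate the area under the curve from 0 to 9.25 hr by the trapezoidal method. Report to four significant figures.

AUC = 2241 µg/L·hr

Trapezoidal AUC_0→9.25:
  [0→2]: (0.0+324.6)/2 × 2 = 324.6
  [2→3]: (324.6+343.6)/2 × 1 = 334.1
  [3→5]: (343.6+295.8)/2 × 2 = 639.4
  [5→6.5]: (295.8+241.2)/2 × 1.5 = 402.75
  [6.5→6.75]: (241.2+232.3)/2 × 0.25 = 59.1875
  [6.75→8.75]: (232.3+167.9)/2 × 2 = 400.2
  [8.75→9.25]: (167.9+154.2)/2 × 0.5 = 80.525
  Sum = 2240.7625 µg/L·hr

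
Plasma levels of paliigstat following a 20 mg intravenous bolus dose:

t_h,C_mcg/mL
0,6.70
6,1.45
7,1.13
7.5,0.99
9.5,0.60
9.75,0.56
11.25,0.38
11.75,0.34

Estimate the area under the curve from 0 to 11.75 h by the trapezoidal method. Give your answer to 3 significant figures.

Trapezoidal AUC_0→11.75:
  [0→6]: (6.70+1.45)/2 × 6 = 24.45
  [6→7]: (1.45+1.13)/2 × 1 = 1.29
  [7→7.5]: (1.13+0.99)/2 × 0.5 = 0.53
  [7.5→9.5]: (0.99+0.60)/2 × 2 = 1.59
  [9.5→9.75]: (0.60+0.56)/2 × 0.25 = 0.145
  [9.75→11.25]: (0.56+0.38)/2 × 1.5 = 0.705
  [11.25→11.75]: (0.38+0.34)/2 × 0.5 = 0.18
  Sum = 28.89 mcg/mL·h

AUC = 28.9 mcg/mL·h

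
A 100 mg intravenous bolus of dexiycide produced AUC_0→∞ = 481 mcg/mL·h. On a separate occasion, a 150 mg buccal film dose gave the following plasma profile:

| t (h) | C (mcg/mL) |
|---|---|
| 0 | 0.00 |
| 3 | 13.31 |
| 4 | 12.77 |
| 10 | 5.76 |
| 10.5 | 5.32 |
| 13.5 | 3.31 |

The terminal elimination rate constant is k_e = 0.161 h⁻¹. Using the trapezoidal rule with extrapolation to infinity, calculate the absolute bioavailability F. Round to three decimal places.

F = 0.173

Trapezoidal AUC_0→13.5 (buccal film):
  [0→3]: (0.00+13.31)/2 × 3 = 19.965
  [3→4]: (13.31+12.77)/2 × 1 = 13.04
  [4→10]: (12.77+5.76)/2 × 6 = 55.59
  [10→10.5]: (5.76+5.32)/2 × 0.5 = 2.77
  [10.5→13.5]: (5.32+3.31)/2 × 3 = 12.945
  Sum = 104.31 mcg/mL·h
Tail: C_last/k_e = 3.31/0.161 = 20.559
AUC_0→∞ (buccal film) = 104.31 + 20.559 = 124.869 mcg/mL·h
F = (AUC_ev/D_ev)/(AUC_iv/D_iv) = (124.869/150)/(481/100) = 0.83246/4.81 = 0.1731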